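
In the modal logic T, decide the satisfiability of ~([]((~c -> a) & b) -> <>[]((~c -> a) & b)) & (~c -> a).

1. ~([]((~c -> a) & b) -> <>[]((~c -> a) & b)) & (~c -> a), w0
2. ~([]((~c -> a) & b) -> <>[]((~c -> a) & b)), w0
3. ~c -> a, w0
4. []((~c -> a) & b), w0
5. ~<>[]((~c -> a) & b), w0
6. (~c -> a) & b, w0
7. b, w0
8. ~[]((~c -> a) & b), w0
9. a, w0
10. ~((~c -> a) & b), w1
11. (~c -> a) & b, w1
12. ~c -> a, w1
13. b, w1
14. ~[]((~c -> a) & b), w1
15. ~(~c -> a), w1
16. ~c, w1
17. ~a, w1
18. a, w1
Accessibility: w0Rw0, w0Rw1, w1Rw1
Branch closes: a and ~a both at w1.
(One branch shown.) All branches close.

Unsatisfiable (every branch closes)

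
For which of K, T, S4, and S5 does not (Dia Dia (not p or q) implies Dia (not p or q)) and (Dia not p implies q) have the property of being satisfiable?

K, T

S4-tableau for the formula:
1. not (Dia Dia (not p or q) implies Dia (not p or q)) and (Dia not p implies q), u
2. not (Dia Dia (not p or q) implies Dia (not p or q)), u   [and-rule on 1]
3. Dia not p implies q, u   [and-rule on 1]
4. Dia Dia (not p or q), u   [neg-implies-rule on 2]
5. not Dia (not p or q), u   [neg-implies-rule on 2]
6. not (not p or q), u   [neg-Dia-rule on 5 via uRu]
7. p, u   [neg-or-rule on 6]
8. not q, u   [neg-or-rule on 6]
9. not Dia not p, u   [implies-rule on 3 (branches; this branch)]
10. Dia (not p or q), v   [Dia-rule on 4: fresh world v, uRv]
11. not (not p or q), v   [neg-Dia-rule on 5 via uRv]
12. p, v   [neg-or-rule on 11]
13. not q, v   [neg-or-rule on 11]
14. not p or q, w   [Dia-rule on 10: fresh world w, vRw]
15. not (not p or q), w   [neg-Dia-rule on 5 via uRw]
16. p, w   [neg-or-rule on 15]
17. not q, w   [neg-or-rule on 15]
18. q, w   [or-rule on 14 (branches; this branch)]
Accessibility: uRu, uRv, uRw, vRv, vRw, wRw
Branch closes: q and not q both at w.
Every branch closes (one shown): unsatisfiable in S4, hence also in S5 (every S5-frame is an S4-frame).
T-tableau for the formula:
1. not (Dia Dia (not p or q) implies Dia (not p or q)) and (Dia not p implies q), u
2. not (Dia Dia (not p or q) implies Dia (not p or q)), u   [and-rule on 1]
3. Dia not p implies q, u   [and-rule on 1]
4. Dia Dia (not p or q), u   [neg-implies-rule on 2]
5. not Dia (not p or q), u   [neg-implies-rule on 2]
6. not (not p or q), u   [neg-Dia-rule on 5 via uRu]
7. p, u   [neg-or-rule on 6]
8. not q, u   [neg-or-rule on 6]
9. not Dia not p, u   [implies-rule on 3 (branches; this branch)]
10. Dia (not p or q), v   [Dia-rule on 4: fresh world v, uRv]
11. not (not p or q), v   [neg-Dia-rule on 5 via uRv]
12. p, v   [neg-or-rule on 11]
13. not q, v   [neg-or-rule on 11]
14. not p or q, w   [Dia-rule on 10: fresh world w, vRw]
15. q, w   [or-rule on 14 (branches; this branch)]
Accessibility: uRu, uRv, vRv, vRw, wRw
Complete open branch: satisfiable in T, hence also in K (this T-model is also a K-model).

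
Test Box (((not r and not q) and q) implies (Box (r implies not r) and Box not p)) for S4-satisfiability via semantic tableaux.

1. Box (((not r and not q) and q) implies (Box (r implies not r) and Box not p)), u
2. ((not r and not q) and q) implies (Box (r implies not r) and Box not p), u   [Box-rule on 1 via uRu]
3. Box (r implies not r) and Box not p, u   [implies-rule on 2 (branches; this branch)]
4. Box (r implies not r), u   [and-rule on 3]
5. Box not p, u   [and-rule on 3]
6. r implies not r, u   [Box-rule on 4 via uRu]
7. not p, u   [Box-rule on 5 via uRu]
8. not r, u   [implies-rule on 6 (branches; this branch)]
Accessibility: uRu

Yes, satisfiable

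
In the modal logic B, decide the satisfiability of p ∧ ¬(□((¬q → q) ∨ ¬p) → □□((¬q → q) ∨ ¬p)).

1. p ∧ ¬(□((¬q → q) ∨ ¬p) → □□((¬q → q) ∨ ¬p)), w0
2. p, w0
3. ¬(□((¬q → q) ∨ ¬p) → □□((¬q → q) ∨ ¬p)), w0
4. □((¬q → q) ∨ ¬p), w0
5. ¬□□((¬q → q) ∨ ¬p), w0
6. (¬q → q) ∨ ¬p, w0
7. ¬q → q, w0
8. q, w0
9. ¬□((¬q → q) ∨ ¬p), w1
10. (¬q → q) ∨ ¬p, w1
11. ¬p, w1
12. ¬((¬q → q) ∨ ¬p), w2
13. ¬(¬q → q), w2
14. p, w2
15. ¬q, w2
Accessibility: w0Rw0, w0Rw1, w1Rw0, w1Rw1, w1Rw2, w2Rw1, w2Rw2

Satisfiable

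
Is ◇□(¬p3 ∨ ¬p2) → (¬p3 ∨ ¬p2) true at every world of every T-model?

Tableau for the negation ¬(◇□(¬p3 ∨ ¬p2) → (¬p3 ∨ ¬p2)):
1. ¬(◇□(¬p3 ∨ ¬p2) → (¬p3 ∨ ¬p2)), w0
2. ◇□(¬p3 ∨ ¬p2), w0
3. ¬(¬p3 ∨ ¬p2), w0
4. p3, w0
5. p2, w0
6. □(¬p3 ∨ ¬p2), w1
7. ¬p3 ∨ ¬p2, w1
8. ¬p2, w1
Accessibility: w0Rw0, w0Rw1, w1Rw1
The negation has an open branch (countermodel exists).

No, not valid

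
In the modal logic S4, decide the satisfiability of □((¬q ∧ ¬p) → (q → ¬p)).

Yes, satisfiable

1. □((¬q ∧ ¬p) → (q → ¬p)), w0
2. (¬q ∧ ¬p) → (q → ¬p), w0
3. q → ¬p, w0
4. ¬p, w0
Accessibility: w0Rw0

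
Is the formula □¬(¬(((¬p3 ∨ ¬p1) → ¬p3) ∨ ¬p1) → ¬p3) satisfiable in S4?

Unsatisfiable (every branch closes)

1. □¬(¬(((¬p3 ∨ ¬p1) → ¬p3) ∨ ¬p1) → ¬p3), u
2. ¬(¬(((¬p3 ∨ ¬p1) → ¬p3) ∨ ¬p1) → ¬p3), u   [□-rule on 1 via uRu]
3. ¬(((¬p3 ∨ ¬p1) → ¬p3) ∨ ¬p1), u   [¬→-rule on 2]
4. p3, u   [¬→-rule on 2]
5. ¬((¬p3 ∨ ¬p1) → ¬p3), u   [¬∨-rule on 3]
6. p1, u   [¬∨-rule on 3]
7. ¬p3 ∨ ¬p1, u   [¬→-rule on 5]
8. ¬p1, u   [∨-rule on 7 (branches; this branch)]
Accessibility: uRu
Branch closes: p1 and ¬p1 both at u.
All branches of the tableau close; one closing branch shown above.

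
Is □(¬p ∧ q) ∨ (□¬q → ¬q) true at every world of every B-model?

Tableau for the negation ¬(□(¬p ∧ q) ∨ (□¬q → ¬q)):
1. ¬(□(¬p ∧ q) ∨ (□¬q → ¬q)), w0
2. ¬□(¬p ∧ q), w0   [¬∨-rule on 1]
3. ¬(□¬q → ¬q), w0   [¬∨-rule on 1]
4. □¬q, w0   [¬→-rule on 3]
5. q, w0   [¬→-rule on 3]
6. ¬q, w0   [□-rule on 4 via w0Rw0]
Accessibility: w0Rw0
Branch closes: q and ¬q both at w0.
All branches of the negation close; one closing branch shown above.

Valid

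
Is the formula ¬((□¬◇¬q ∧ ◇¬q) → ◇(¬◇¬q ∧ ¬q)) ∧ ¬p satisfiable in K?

1. ¬((□¬◇¬q ∧ ◇¬q) → ◇(¬◇¬q ∧ ¬q)) ∧ ¬p, u
2. ¬((□¬◇¬q ∧ ◇¬q) → ◇(¬◇¬q ∧ ¬q)), u   [∧-rule on 1]
3. ¬p, u   [∧-rule on 1]
4. □¬◇¬q ∧ ◇¬q, u   [¬→-rule on 2]
5. ¬◇(¬◇¬q ∧ ¬q), u   [¬→-rule on 2]
6. □¬◇¬q, u   [∧-rule on 4]
7. ◇¬q, u   [∧-rule on 4]
8. ¬q, v   [◇-rule on 7: fresh world v, uRv]
9. ¬(¬◇¬q ∧ ¬q), v   [¬◇-rule on 5 via uRv]
10. ¬◇¬q, v   [□-rule on 6 via uRv]
11. ◇¬q, v   [¬∧-rule on 9 (branches; this branch)]
12. ¬q, w   [◇-rule on 11: fresh world w, vRw]
13. q, w   [¬◇-rule on 10 via vRw]
Accessibility: uRv, vRw
Branch closes: q and ¬q both at w.
All branches of the tableau close; one closing branch shown above.

No, unsatisfiable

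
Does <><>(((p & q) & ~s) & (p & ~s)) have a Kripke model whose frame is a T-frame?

Satisfiable

1. <><>(((p & q) & ~s) & (p & ~s)), 0
2. <>(((p & q) & ~s) & (p & ~s)), 1
3. ((p & q) & ~s) & (p & ~s), 2
4. (p & q) & ~s, 2
5. p & ~s, 2
6. p & q, 2
7. ~s, 2
8. p, 2
9. q, 2
Accessibility: 0R0, 0R1, 1R1, 1R2, 2R2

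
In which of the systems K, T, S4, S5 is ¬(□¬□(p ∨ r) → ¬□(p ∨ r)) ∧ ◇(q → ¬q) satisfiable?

K

K-tableau for the formula:
1. ¬(□¬□(p ∨ r) → ¬□(p ∨ r)) ∧ ◇(q → ¬q), w0
2. ¬(□¬□(p ∨ r) → ¬□(p ∨ r)), w0
3. ◇(q → ¬q), w0
4. □¬□(p ∨ r), w0
5. □(p ∨ r), w0
6. q → ¬q, w1
7. ¬□(p ∨ r), w1
8. p ∨ r, w1
9. ¬q, w1
10. r, w1
11. ¬(p ∨ r), w2
12. ¬p, w2
13. ¬r, w2
Accessibility: w0Rw1, w1Rw2
Complete open branch: satisfiable in K.
T-tableau for the formula:
1. ¬(□¬□(p ∨ r) → ¬□(p ∨ r)) ∧ ◇(q → ¬q), w0
2. ¬(□¬□(p ∨ r) → ¬□(p ∨ r)), w0
3. ◇(q → ¬q), w0
4. □¬□(p ∨ r), w0
5. □(p ∨ r), w0
6. ¬□(p ∨ r), w0
7. p ∨ r, w0
8. r, w0
9. q → ¬q, w1
10. ¬□(p ∨ r), w1
11. p ∨ r, w1
12. ¬q, w1
13. r, w1
14. ¬(p ∨ r), w2
15. ¬p, w2
16. ¬r, w2
17. ¬□(p ∨ r), w2
18. p ∨ r, w2
19. r, w2
Accessibility: w0Rw0, w0Rw1, w0Rw2, w1Rw1, w2Rw2
Branch closes: r and ¬r both at w2.
Every branch closes (one shown): unsatisfiable in T, hence also in S4, S5 (every S4/S5-frame is a T-frame).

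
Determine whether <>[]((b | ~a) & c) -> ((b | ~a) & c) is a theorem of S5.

Valid

Tableau for the negation ~(<>[]((b | ~a) & c) -> ((b | ~a) & c)):
1. ~(<>[]((b | ~a) & c) -> ((b | ~a) & c)), 0
2. <>[]((b | ~a) & c), 0
3. ~((b | ~a) & c), 0
4. ~(b | ~a), 0
5. ~b, 0
6. a, 0
7. []((b | ~a) & c), 1
8. (b | ~a) & c, 0
9. b | ~a, 0
10. c, 0
11. (b | ~a) & c, 1
12. b | ~a, 1
13. c, 1
14. ~a, 0
Accessibility: 0R0, 0R1, 1R0, 1R1
Branch closes: a and ~a both at 0.
All branches of the negation close; one closing branch shown above.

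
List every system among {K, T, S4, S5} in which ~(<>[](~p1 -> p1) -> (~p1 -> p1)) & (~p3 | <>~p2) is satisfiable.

K, T, S4

S4-tableau for the formula:
1. ~(<>[](~p1 -> p1) -> (~p1 -> p1)) & (~p3 | <>~p2), w0
2. ~(<>[](~p1 -> p1) -> (~p1 -> p1)), w0
3. ~p3 | <>~p2, w0
4. <>[](~p1 -> p1), w0
5. ~(~p1 -> p1), w0
6. ~p1, w0
7. <>~p2, w0
8. [](~p1 -> p1), w1
9. ~p1 -> p1, w1
10. p1, w1
11. ~p2, w2
Accessibility: w0Rw0, w0Rw1, w0Rw2, w1Rw1, w2Rw2
Complete open branch: satisfiable in S4, hence also in K, T (this S4-model is also a K-model and a T-model).
S5-tableau for the formula:
1. ~(<>[](~p1 -> p1) -> (~p1 -> p1)) & (~p3 | <>~p2), w0
2. ~(<>[](~p1 -> p1) -> (~p1 -> p1)), w0
3. ~p3 | <>~p2, w0
4. <>[](~p1 -> p1), w0
5. ~(~p1 -> p1), w0
6. ~p1, w0
7. <>~p2, w0
8. [](~p1 -> p1), w1
9. ~p1 -> p1, w0
10. ~p1 -> p1, w1
11. p1, w0
Accessibility: w0Rw0, w0Rw1, w1Rw0, w1Rw1
Branch closes: p1 and ~p1 both at w0.
Every branch closes (one shown): unsatisfiable in S5.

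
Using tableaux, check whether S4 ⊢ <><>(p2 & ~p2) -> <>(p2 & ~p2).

Valid

Tableau for the negation ~(<><>(p2 & ~p2) -> <>(p2 & ~p2)):
1. ~(<><>(p2 & ~p2) -> <>(p2 & ~p2)), u
2. <><>(p2 & ~p2), u
3. ~<>(p2 & ~p2), u
4. ~(p2 & ~p2), u
5. p2, u
6. <>(p2 & ~p2), v
7. ~(p2 & ~p2), v
8. p2, v
9. p2 & ~p2, w
10. p2, w
11. ~p2, w
Accessibility: uRu, uRv, uRw, vRv, vRw, wRw
Branch closes: p2 and ~p2 both at w.
Every branch of the negation's tableau closes; the branch above is one of them.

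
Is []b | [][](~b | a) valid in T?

Tableau for the negation ~([]b | [][](~b | a)):
1. ~([]b | [][](~b | a)), 0
2. ~[]b, 0
3. ~[][](~b | a), 0
4. ~b, 1
5. ~[](~b | a), 2
6. ~(~b | a), 3
7. b, 3
8. ~a, 3
Accessibility: 0R0, 0R1, 0R2, 1R1, 2R2, 2R3, 3R3
The negation has an open branch (countermodel exists).

No, not valid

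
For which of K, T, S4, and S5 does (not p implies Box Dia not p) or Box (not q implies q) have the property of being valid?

S5

S4-tableau for the negation not ((not p implies Box Dia not p) or Box (not q implies q)):
1. not ((not p implies Box Dia not p) or Box (not q implies q)), 0
2. not (not p implies Box Dia not p), 0
3. not Box (not q implies q), 0
4. not p, 0
5. not Box Dia not p, 0
6. not (not q implies q), 1
7. not q, 1
8. not Dia not p, 2
9. p, 2
Accessibility: 0R0, 0R1, 0R2, 1R1, 2R2
Complete open branch: countermodel on an S4-frame, so not valid in S4, nor in K, T (the same frame is also a K-frame and a T-frame).
S5-tableau for the negation not ((not p implies Box Dia not p) or Box (not q implies q)):
1. not ((not p implies Box Dia not p) or Box (not q implies q)), 0
2. not (not p implies Box Dia not p), 0
3. not Box (not q implies q), 0
4. not p, 0
5. not Box Dia not p, 0
6. not (not q implies q), 1
7. not q, 1
8. not Dia not p, 2
9. p, 0
Accessibility: 0R0, 0R1, 0R2, 1R0, 1R1, 1R2, 2R0, 2R1, 2R2
Branch closes: p and not p both at 0.
Every branch closes (one shown): valid in S5.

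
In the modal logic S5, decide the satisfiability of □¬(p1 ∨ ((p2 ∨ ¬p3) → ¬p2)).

1. □¬(p1 ∨ ((p2 ∨ ¬p3) → ¬p2)), w0
2. ¬(p1 ∨ ((p2 ∨ ¬p3) → ¬p2)), w0
3. ¬p1, w0
4. ¬((p2 ∨ ¬p3) → ¬p2), w0
5. p2 ∨ ¬p3, w0
6. p2, w0
7. ¬p3, w0
Accessibility: w0Rw0

Yes, satisfiable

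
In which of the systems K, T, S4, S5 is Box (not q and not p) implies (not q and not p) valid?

K-tableau for the negation not (Box (not q and not p) implies (not q and not p)):
1. not (Box (not q and not p) implies (not q and not p)), w0
2. Box (not q and not p), w0   [neg-implies-rule on 1]
3. not (not q and not p), w0   [neg-implies-rule on 1]
4. p, w0   [neg-and-rule on 3 (branches; this branch)]
Complete open branch: countermodel on a K-frame, so not valid in K.
T-tableau for the negation not (Box (not q and not p) implies (not q and not p)):
1. not (Box (not q and not p) implies (not q and not p)), w0
2. Box (not q and not p), w0   [neg-implies-rule on 1]
3. not (not q and not p), w0   [neg-implies-rule on 1]
4. not q and not p, w0   [Box-rule on 2 via w0Rw0]
5. not q, w0   [and-rule on 4]
6. not p, w0   [and-rule on 4]
7. p, w0   [neg-and-rule on 3 (branches; this branch)]
Accessibility: w0Rw0
Branch closes: p and not p both at w0.
Every branch closes (one shown): valid in T, hence also in S4, S5 (every theorem of T is a theorem of S4 and S5).

T, S4, S5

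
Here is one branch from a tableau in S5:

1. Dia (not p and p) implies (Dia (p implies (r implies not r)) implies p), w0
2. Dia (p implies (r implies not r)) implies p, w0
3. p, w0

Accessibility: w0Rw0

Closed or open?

No world carries both an atom and its negation.

Not closed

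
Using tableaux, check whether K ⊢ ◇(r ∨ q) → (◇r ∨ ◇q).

Tableau for the negation ¬(◇(r ∨ q) → (◇r ∨ ◇q)):
1. ¬(◇(r ∨ q) → (◇r ∨ ◇q)), u
2. ◇(r ∨ q), u   [¬→-rule on 1]
3. ¬(◇r ∨ ◇q), u   [¬→-rule on 1]
4. ¬◇r, u   [¬∨-rule on 3]
5. ¬◇q, u   [¬∨-rule on 3]
6. r ∨ q, v   [◇-rule on 2: fresh world v, uRv]
7. ¬r, v   [¬◇-rule on 4 via uRv]
8. ¬q, v   [¬◇-rule on 5 via uRv]
9. q, v   [∨-rule on 6 (branches; this branch)]
Accessibility: uRv
Branch closes: q and ¬q both at v.
Every branch of the negation's tableau closes; the branch above is one of them.

Valid in K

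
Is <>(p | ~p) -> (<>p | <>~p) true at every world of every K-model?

Yes, valid

Tableau for the negation ~(<>(p | ~p) -> (<>p | <>~p)):
1. ~(<>(p | ~p) -> (<>p | <>~p)), u
2. <>(p | ~p), u   [~->-rule on 1]
3. ~(<>p | <>~p), u   [~->-rule on 1]
4. ~<>p, u   [~|-rule on 3]
5. ~<>~p, u   [~|-rule on 3]
6. p | ~p, v   [<>-rule on 2: fresh world v, uRv]
7. ~p, v   [~<>-rule on 4 via uRv]
8. p, v   [~<>-rule on 5 via uRv]
Accessibility: uRv
Branch closes: p and ~p both at v.
Every branch of the negation's tableau closes; the branch above is one of them.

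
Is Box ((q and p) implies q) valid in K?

Tableau for the negation not Box ((q and p) implies q):
1. not Box ((q and p) implies q), 0
2. not ((q and p) implies q), 1
3. q and p, 1
4. not q, 1
5. q, 1
6. p, 1
Accessibility: 0R1
Branch closes: q and not q both at 1.
All branches of the negation close; one closing branch shown above.

Yes, valid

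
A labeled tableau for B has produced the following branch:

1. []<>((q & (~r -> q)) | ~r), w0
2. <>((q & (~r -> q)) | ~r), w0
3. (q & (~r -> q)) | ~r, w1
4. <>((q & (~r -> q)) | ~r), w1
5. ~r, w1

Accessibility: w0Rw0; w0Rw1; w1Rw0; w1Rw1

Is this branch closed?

No, open

No world carries both an atom and its negation.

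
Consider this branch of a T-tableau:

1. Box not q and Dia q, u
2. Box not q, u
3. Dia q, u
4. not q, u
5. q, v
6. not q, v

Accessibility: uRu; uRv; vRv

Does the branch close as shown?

Yes, closed

Both q and not q appear at v.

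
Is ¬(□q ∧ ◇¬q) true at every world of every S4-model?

Valid

Tableau for the negation □q ∧ ◇¬q:
1. □q ∧ ◇¬q, w0
2. □q, w0   [∧-rule on 1]
3. ◇¬q, w0   [∧-rule on 1]
4. q, w0   [□-rule on 2 via w0Rw0]
5. ¬q, w1   [◇-rule on 3: fresh world w1, w0Rw1]
6. q, w1   [□-rule on 2 via w0Rw1]
Accessibility: w0Rw0, w0Rw1, w1Rw1
Branch closes: q and ¬q both at w1.
All branches of the negation close; one closing branch shown above.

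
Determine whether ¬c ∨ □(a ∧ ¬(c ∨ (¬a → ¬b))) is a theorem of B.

Tableau for the negation ¬(¬c ∨ □(a ∧ ¬(c ∨ (¬a → ¬b)))):
1. ¬(¬c ∨ □(a ∧ ¬(c ∨ (¬a → ¬b)))), w0
2. c, w0   [¬∨-rule on 1]
3. ¬□(a ∧ ¬(c ∨ (¬a → ¬b))), w0   [¬∨-rule on 1]
4. ¬(a ∧ ¬(c ∨ (¬a → ¬b))), w1   [¬□-rule on 3: fresh world w1, w0Rw1]
5. c ∨ (¬a → ¬b), w1   [¬∧-rule on 4 (branches; this branch)]
6. ¬a → ¬b, w1   [∨-rule on 5 (branches; this branch)]
7. ¬b, w1   [→-rule on 6 (branches; this branch)]
Accessibility: w0Rw0, w0Rw1, w1Rw0, w1Rw1
The negation has an open branch (countermodel exists).

Invalid (countermodel exists)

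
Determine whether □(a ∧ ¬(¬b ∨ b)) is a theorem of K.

Tableau for the negation ¬□(a ∧ ¬(¬b ∨ b)):
1. ¬□(a ∧ ¬(¬b ∨ b)), u
2. ¬(a ∧ ¬(¬b ∨ b)), v   [¬□-rule on 1: fresh world v, uRv]
3. ¬b ∨ b, v   [¬∧-rule on 2 (branches; this branch)]
4. b, v   [∨-rule on 3 (branches; this branch)]
Accessibility: uRv
The negation has an open branch (countermodel exists).

Invalid (countermodel exists)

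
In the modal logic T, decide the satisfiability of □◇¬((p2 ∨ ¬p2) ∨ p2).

1. □◇¬((p2 ∨ ¬p2) ∨ p2), w0
2. ◇¬((p2 ∨ ¬p2) ∨ p2), w0   [□-rule on 1 via w0Rw0]
3. ¬((p2 ∨ ¬p2) ∨ p2), w1   [◇-rule on 2: fresh world w1, w0Rw1]
4. ¬(p2 ∨ ¬p2), w1   [¬∨-rule on 3]
5. ¬p2, w1   [¬∨-rule on 3]
6. p2, w1   [¬∨-rule on 4]
Accessibility: w0Rw0, w0Rw1, w1Rw1
Branch closes: p2 and ¬p2 both at w1.
(One branch shown.) All branches close.

Unsatisfiable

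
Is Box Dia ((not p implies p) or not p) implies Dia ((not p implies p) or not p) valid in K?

Tableau for the negation not (Box Dia ((not p implies p) or not p) implies Dia ((not p implies p) or not p)):
1. not (Box Dia ((not p implies p) or not p) implies Dia ((not p implies p) or not p)), u
2. Box Dia ((not p implies p) or not p), u
3. not Dia ((not p implies p) or not p), u
The negation has an open branch (countermodel exists).

Invalid (countermodel exists)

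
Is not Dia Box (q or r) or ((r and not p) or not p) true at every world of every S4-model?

Tableau for the negation not (not Dia Box (q or r) or ((r and not p) or not p)):
1. not (not Dia Box (q or r) or ((r and not p) or not p)), w0
2. Dia Box (q or r), w0
3. not ((r and not p) or not p), w0
4. not (r and not p), w0
5. p, w0
6. Box (q or r), w1
7. q or r, w1
8. r, w1
Accessibility: w0Rw0, w0Rw1, w1Rw1
The negation has an open branch (countermodel exists).

Invalid (countermodel exists)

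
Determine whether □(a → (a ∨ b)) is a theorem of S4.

Tableau for the negation ¬□(a → (a ∨ b)):
1. ¬□(a → (a ∨ b)), 0
2. ¬(a → (a ∨ b)), 1
3. a, 1
4. ¬(a ∨ b), 1
5. ¬a, 1
6. ¬b, 1
Accessibility: 0R0, 0R1, 1R1
Branch closes: a and ¬a both at 1.
Every branch of the negation's tableau closes; the branch above is one of them.

Valid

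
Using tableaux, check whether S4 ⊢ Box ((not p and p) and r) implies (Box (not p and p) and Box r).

Tableau for the negation not (Box ((not p and p) and r) implies (Box (not p and p) and Box r)):
1. not (Box ((not p and p) and r) implies (Box (not p and p) and Box r)), 0
2. Box ((not p and p) and r), 0
3. not (Box (not p and p) and Box r), 0
4. (not p and p) and r, 0
5. not p and p, 0
6. r, 0
7. not p, 0
8. p, 0
Accessibility: 0R0
Branch closes: p and not p both at 0.
All branches of the negation close; one closing branch shown above.

Valid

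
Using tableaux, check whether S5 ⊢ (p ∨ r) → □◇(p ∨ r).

Tableau for the negation ¬((p ∨ r) → □◇(p ∨ r)):
1. ¬((p ∨ r) → □◇(p ∨ r)), u
2. p ∨ r, u
3. ¬□◇(p ∨ r), u
4. r, u
5. ¬◇(p ∨ r), v
6. ¬(p ∨ r), u
7. ¬p, u
8. ¬r, u
Accessibility: uRu, uRv, vRu, vRv
Branch closes: r and ¬r both at u.
All branches of the negation close; one closing branch shown above.

Yes, valid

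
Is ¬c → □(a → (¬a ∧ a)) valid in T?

Not valid

Tableau for the negation ¬(¬c → □(a → (¬a ∧ a))):
1. ¬(¬c → □(a → (¬a ∧ a))), w0
2. ¬c, w0
3. ¬□(a → (¬a ∧ a)), w0
4. ¬(a → (¬a ∧ a)), w1
5. a, w1
6. ¬(¬a ∧ a), w1
Accessibility: w0Rw0, w0Rw1, w1Rw1
The negation has an open branch (countermodel exists).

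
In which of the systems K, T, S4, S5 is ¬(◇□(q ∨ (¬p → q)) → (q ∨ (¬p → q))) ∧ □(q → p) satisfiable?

K, T, S4

S4-tableau for the formula:
1. ¬(◇□(q ∨ (¬p → q)) → (q ∨ (¬p → q))) ∧ □(q → p), u
2. ¬(◇□(q ∨ (¬p → q)) → (q ∨ (¬p → q))), u   [∧-rule on 1]
3. □(q → p), u   [∧-rule on 1]
4. ◇□(q ∨ (¬p → q)), u   [¬→-rule on 2]
5. ¬(q ∨ (¬p → q)), u   [¬→-rule on 2]
6. ¬q, u   [¬∨-rule on 5]
7. ¬(¬p → q), u   [¬∨-rule on 5]
8. ¬p, u   [¬→-rule on 7]
9. q → p, u   [□-rule on 3 via uRu]
10. □(q ∨ (¬p → q)), v   [◇-rule on 4: fresh world v, uRv]
11. q → p, v   [□-rule on 3 via uRv]
12. q ∨ (¬p → q), v   [□-rule on 10 via vRv]
13. p, v   [→-rule on 11 (branches; this branch)]
14. ¬p → q, v   [∨-rule on 12 (branches; this branch)]
15. q, v   [→-rule on 14 (branches; this branch)]
Accessibility: uRu, uRv, vRv
Complete open branch: satisfiable in S4, hence also in K, T (this S4-model is also a K-model and a T-model).
S5-tableau for the formula:
1. ¬(◇□(q ∨ (¬p → q)) → (q ∨ (¬p → q))) ∧ □(q → p), u
2. ¬(◇□(q ∨ (¬p → q)) → (q ∨ (¬p → q))), u   [∧-rule on 1]
3. □(q → p), u   [∧-rule on 1]
4. ◇□(q ∨ (¬p → q)), u   [¬→-rule on 2]
5. ¬(q ∨ (¬p → q)), u   [¬→-rule on 2]
6. ¬q, u   [¬∨-rule on 5]
7. ¬(¬p → q), u   [¬∨-rule on 5]
8. ¬p, u   [¬→-rule on 7]
9. q → p, u   [□-rule on 3 via uRu]
10. □(q ∨ (¬p → q)), v   [◇-rule on 4: fresh world v, uRv]
11. q → p, v   [□-rule on 3 via uRv]
12. q ∨ (¬p → q), u   [□-rule on 10 via vRu]
13. q ∨ (¬p → q), v   [□-rule on 10 via vRv]
14. p, v   [→-rule on 11 (branches; this branch)]
15. ¬p → q, u   [∨-rule on 12 (branches; this branch)]
16. ¬p → q, v   [∨-rule on 13 (branches; this branch)]
17. q, u   [→-rule on 15 (branches; this branch)]
Accessibility: uRu, uRv, vRu, vRv
Branch closes: q and ¬q both at u.
Every branch closes (one shown): unsatisfiable in S5.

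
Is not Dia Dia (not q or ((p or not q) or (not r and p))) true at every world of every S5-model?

Not valid

Tableau for the negation Dia Dia (not q or ((p or not q) or (not r and p))):
1. Dia Dia (not q or ((p or not q) or (not r and p))), 0
2. Dia (not q or ((p or not q) or (not r and p))), 1   [Dia-rule on 1: fresh world 1, 0R1]
3. not q or ((p or not q) or (not r and p)), 2   [Dia-rule on 2: fresh world 2, 1R2]
4. (p or not q) or (not r and p), 2   [or-rule on 3 (branches; this branch)]
5. not r and p, 2   [or-rule on 4 (branches; this branch)]
6. not r, 2   [and-rule on 5]
7. p, 2   [and-rule on 5]
Accessibility: 0R0, 0R1, 0R2, 1R0, 1R1, 1R2, 2R0, 2R1, 2R2
The negation has an open branch (countermodel exists).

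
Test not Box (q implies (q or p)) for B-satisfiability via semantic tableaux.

1. not Box (q implies (q or p)), 0
2. not (q implies (q or p)), 1
3. q, 1
4. not (q or p), 1
5. not q, 1
6. not p, 1
Accessibility: 0R0, 0R1, 1R0, 1R1
Branch closes: q and not q both at 1.
Every branch closes; the branch above is one of them.

Unsatisfiable (every branch closes)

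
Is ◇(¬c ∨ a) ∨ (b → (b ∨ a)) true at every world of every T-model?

Tableau for the negation ¬(◇(¬c ∨ a) ∨ (b → (b ∨ a))):
1. ¬(◇(¬c ∨ a) ∨ (b → (b ∨ a))), 0
2. ¬◇(¬c ∨ a), 0
3. ¬(b → (b ∨ a)), 0
4. b, 0
5. ¬(b ∨ a), 0
6. ¬b, 0
7. ¬a, 0
Accessibility: 0R0
Branch closes: b and ¬b both at 0.
Every branch of the negation's tableau closes; the branch above is one of them.

Valid in T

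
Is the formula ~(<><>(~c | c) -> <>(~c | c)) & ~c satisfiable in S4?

No, unsatisfiable

1. ~(<><>(~c | c) -> <>(~c | c)) & ~c, w0
2. ~(<><>(~c | c) -> <>(~c | c)), w0
3. ~c, w0
4. <><>(~c | c), w0
5. ~<>(~c | c), w0
6. ~(~c | c), w0
7. c, w0
Accessibility: w0Rw0
Branch closes: c and ~c both at w0.
All branches of the tableau close; one closing branch shown above.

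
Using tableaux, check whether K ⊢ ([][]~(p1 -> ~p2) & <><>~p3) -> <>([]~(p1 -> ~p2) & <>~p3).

Tableau for the negation ~(([][]~(p1 -> ~p2) & <><>~p3) -> <>([]~(p1 -> ~p2) & <>~p3)):
1. ~(([][]~(p1 -> ~p2) & <><>~p3) -> <>([]~(p1 -> ~p2) & <>~p3)), u
2. [][]~(p1 -> ~p2) & <><>~p3, u   [~->-rule on 1]
3. ~<>([]~(p1 -> ~p2) & <>~p3), u   [~->-rule on 1]
4. [][]~(p1 -> ~p2), u   [&-rule on 2]
5. <><>~p3, u   [&-rule on 2]
6. <>~p3, v   [<>-rule on 5: fresh world v, uRv]
7. ~([]~(p1 -> ~p2) & <>~p3), v   [~<>-rule on 3 via uRv]
8. []~(p1 -> ~p2), v   [[]-rule on 4 via uRv]
9. ~[]~(p1 -> ~p2), v   [~&-rule on 7 (branches; this branch)]
10. ~p3, w   [<>-rule on 6: fresh world w, vRw]
11. ~(p1 -> ~p2), w   [[]-rule on 8 via vRw]
12. p1, w   [~->-rule on 11]
13. p2, w   [~->-rule on 11]
14. p1 -> ~p2, x   [~[]-rule on 9: fresh world x, vRx]
15. ~(p1 -> ~p2), x   [[]-rule on 8 via vRx]
16. p1, x   [~->-rule on 15]
17. p2, x   [~->-rule on 15]
18. ~p2, x   [->-rule on 14 (branches; this branch)]
Accessibility: uRv, vRw, vRx
Branch closes: p2 and ~p2 both at x.
All branches of the negation close; one closing branch shown above.

Valid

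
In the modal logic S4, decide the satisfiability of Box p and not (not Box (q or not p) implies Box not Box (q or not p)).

Yes, satisfiable

1. Box p and not (not Box (q or not p) implies Box not Box (q or not p)), 0
2. Box p, 0   [and-rule on 1]
3. not (not Box (q or not p) implies Box not Box (q or not p)), 0   [and-rule on 1]
4. not Box (q or not p), 0   [neg-implies-rule on 3]
5. not Box not Box (q or not p), 0   [neg-implies-rule on 3]
6. p, 0   [Box-rule on 2 via 0R0]
7. not (q or not p), 1   [neg-Box-rule on 4: fresh world 1, 0R1]
8. not q, 1   [neg-or-rule on 7]
9. p, 1   [neg-or-rule on 7]
10. Box (q or not p), 2   [neg-Box-rule on 5: fresh world 2, 0R2]
11. p, 2   [Box-rule on 2 via 0R2]
12. q or not p, 2   [Box-rule on 10 via 2R2]
13. q, 2   [or-rule on 12 (branches; this branch)]
Accessibility: 0R0, 0R1, 0R2, 1R1, 2R2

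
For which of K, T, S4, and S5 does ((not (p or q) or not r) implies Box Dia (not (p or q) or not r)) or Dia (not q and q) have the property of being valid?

S5

S4-tableau for the negation not (((not (p or q) or not r) implies Box Dia (not (p or q) or not r)) or Dia (not q and q)):
1. not (((not (p or q) or not r) implies Box Dia (not (p or q) or not r)) or Dia (not q and q)), u
2. not ((not (p or q) or not r) implies Box Dia (not (p or q) or not r)), u
3. not Dia (not q and q), u
4. not (p or q) or not r, u
5. not Box Dia (not (p or q) or not r), u
6. not (not q and q), u
7. not r, u
8. not q, u
9. not Dia (not (p or q) or not r), v
10. not (not q and q), v
11. not (not (p or q) or not r), v
12. p or q, v
13. r, v
14. not q, v
15. p, v
Accessibility: uRu, uRv, vRv
Complete open branch: countermodel on an S4-frame, so not valid in S4, nor in K, T (the same frame is also a K-frame and a T-frame).
S5-tableau for the negation not (((not (p or q) or not r) implies Box Dia (not (p or q) or not r)) or Dia (not q and q)):
1. not (((not (p or q) or not r) implies Box Dia (not (p or q) or not r)) or Dia (not q and q)), u
2. not ((not (p or q) or not r) implies Box Dia (not (p or q) or not r)), u
3. not Dia (not q and q), u
4. not (p or q) or not r, u
5. not Box Dia (not (p or q) or not r), u
6. not (not q and q), u
7. not (p or q), u
8. not p, u
9. not q, u
10. not Dia (not (p or q) or not r), v
11. not (not q and q), v
12. not (not (p or q) or not r), u
13. p or q, u
14. r, u
15. not (not (p or q) or not r), v
16. p or q, v
17. r, v
18. not q, v
19. q, u
Accessibility: uRu, uRv, vRu, vRv
Branch closes: q and not q both at u.
Every branch closes (one shown): valid in S5.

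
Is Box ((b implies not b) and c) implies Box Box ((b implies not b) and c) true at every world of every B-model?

Tableau for the negation not (Box ((b implies not b) and c) implies Box Box ((b implies not b) and c)):
1. not (Box ((b implies not b) and c) implies Box Box ((b implies not b) and c)), w0
2. Box ((b implies not b) and c), w0   [neg-implies-rule on 1]
3. not Box Box ((b implies not b) and c), w0   [neg-implies-rule on 1]
4. (b implies not b) and c, w0   [Box-rule on 2 via w0Rw0]
5. b implies not b, w0   [and-rule on 4]
6. c, w0   [and-rule on 4]
7. not b, w0   [implies-rule on 5 (branches; this branch)]
8. not Box ((b implies not b) and c), w1   [neg-Box-rule on 3: fresh world w1, w0Rw1]
9. (b implies not b) and c, w1   [Box-rule on 2 via w0Rw1]
10. b implies not b, w1   [and-rule on 9]
11. c, w1   [and-rule on 9]
12. not b, w1   [implies-rule on 10 (branches; this branch)]
13. not ((b implies not b) and c), w2   [neg-Box-rule on 8: fresh world w2, w1Rw2]
14. not c, w2   [neg-and-rule on 13 (branches; this branch)]
Accessibility: w0Rw0, w0Rw1, w1Rw0, w1Rw1, w1Rw2, w2Rw1, w2Rw2
The negation has an open branch (countermodel exists).

Invalid (countermodel exists)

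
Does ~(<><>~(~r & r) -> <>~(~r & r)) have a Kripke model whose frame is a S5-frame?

Unsatisfiable (every branch closes)

1. ~(<><>~(~r & r) -> <>~(~r & r)), w0
2. <><>~(~r & r), w0   [~->-rule on 1]
3. ~<>~(~r & r), w0   [~->-rule on 1]
4. ~r & r, w0   [~<>-rule on 3 via w0Rw0]
5. ~r, w0   [&-rule on 4]
6. r, w0   [&-rule on 4]
Accessibility: w0Rw0
Branch closes: r and ~r both at w0.
All branches of the tableau close; one closing branch shown above.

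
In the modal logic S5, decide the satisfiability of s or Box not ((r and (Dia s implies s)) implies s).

Satisfiable (open branch found)

1. s or Box not ((r and (Dia s implies s)) implies s), u
2. Box not ((r and (Dia s implies s)) implies s), u
3. not ((r and (Dia s implies s)) implies s), u
4. r and (Dia s implies s), u
5. not s, u
6. r, u
7. Dia s implies s, u
8. not Dia s, u
Accessibility: uRu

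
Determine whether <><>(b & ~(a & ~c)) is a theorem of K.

Not valid

Tableau for the negation ~<><>(b & ~(a & ~c)):
1. ~<><>(b & ~(a & ~c)), 0
The negation has an open branch (countermodel exists).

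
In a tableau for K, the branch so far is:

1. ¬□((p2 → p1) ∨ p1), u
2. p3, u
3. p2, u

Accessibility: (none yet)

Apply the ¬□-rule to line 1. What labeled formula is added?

a fresh world v with uRv, and ¬((p2 → p1) ∨ p1) at v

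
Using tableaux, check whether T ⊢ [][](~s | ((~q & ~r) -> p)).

Tableau for the negation ~[][](~s | ((~q & ~r) -> p)):
1. ~[][](~s | ((~q & ~r) -> p)), 0
2. ~[](~s | ((~q & ~r) -> p)), 1
3. ~(~s | ((~q & ~r) -> p)), 2
4. s, 2
5. ~((~q & ~r) -> p), 2
6. ~q & ~r, 2
7. ~p, 2
8. ~q, 2
9. ~r, 2
Accessibility: 0R0, 0R1, 1R1, 1R2, 2R2
The negation has an open branch (countermodel exists).

No, not valid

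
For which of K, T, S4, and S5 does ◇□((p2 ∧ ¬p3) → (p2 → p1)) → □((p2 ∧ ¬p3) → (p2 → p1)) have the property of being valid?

S5

S4-tableau for the negation ¬(◇□((p2 ∧ ¬p3) → (p2 → p1)) → □((p2 ∧ ¬p3) → (p2 → p1))):
1. ¬(◇□((p2 ∧ ¬p3) → (p2 → p1)) → □((p2 ∧ ¬p3) → (p2 → p1))), u
2. ◇□((p2 ∧ ¬p3) → (p2 → p1)), u
3. ¬□((p2 ∧ ¬p3) → (p2 → p1)), u
4. □((p2 ∧ ¬p3) → (p2 → p1)), v
5. (p2 ∧ ¬p3) → (p2 → p1), v
6. p2 → p1, v
7. p1, v
8. ¬((p2 ∧ ¬p3) → (p2 → p1)), w
9. p2 ∧ ¬p3, w
10. ¬(p2 → p1), w
11. p2, w
12. ¬p3, w
13. ¬p1, w
Accessibility: uRu, uRv, uRw, vRv, wRw
Complete open branch: countermodel on an S4-frame, so not valid in S4, nor in K, T (the same frame is also a K-frame and a T-frame).
S5-tableau for the negation ¬(◇□((p2 ∧ ¬p3) → (p2 → p1)) → □((p2 ∧ ¬p3) → (p2 → p1))):
1. ¬(◇□((p2 ∧ ¬p3) → (p2 → p1)) → □((p2 ∧ ¬p3) → (p2 → p1))), u
2. ◇□((p2 ∧ ¬p3) → (p2 → p1)), u
3. ¬□((p2 ∧ ¬p3) → (p2 → p1)), u
4. □((p2 ∧ ¬p3) → (p2 → p1)), v
5. (p2 ∧ ¬p3) → (p2 → p1), u
6. (p2 ∧ ¬p3) → (p2 → p1), v
7. p2 → p1, u
8. p2 → p1, v
9. p1, u
10. p1, v
11. ¬((p2 ∧ ¬p3) → (p2 → p1)), w
12. p2 ∧ ¬p3, w
13. ¬(p2 → p1), w
14. p2, w
15. ¬p3, w
16. ¬p1, w
17. (p2 ∧ ¬p3) → (p2 → p1), w
18. p2 → p1, w
19. p1, w
Accessibility: uRu, uRv, uRw, vRu, vRv, vRw, wRu, wRv, wRw
Branch closes: p1 and ¬p1 both at w.
Every branch closes (one shown): valid in S5.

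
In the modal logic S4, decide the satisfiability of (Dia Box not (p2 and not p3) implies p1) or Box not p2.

Satisfiable

1. (Dia Box not (p2 and not p3) implies p1) or Box not p2, w0
2. Box not p2, w0
3. not p2, w0
Accessibility: w0Rw0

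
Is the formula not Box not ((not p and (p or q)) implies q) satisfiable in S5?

1. not Box not ((not p and (p or q)) implies q), u
2. (not p and (p or q)) implies q, v
3. q, v
Accessibility: uRu, uRv, vRu, vRv

Satisfiable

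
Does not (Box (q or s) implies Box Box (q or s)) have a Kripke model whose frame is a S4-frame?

No, unsatisfiable

1. not (Box (q or s) implies Box Box (q or s)), w0
2. Box (q or s), w0
3. not Box Box (q or s), w0
4. q or s, w0
5. s, w0
6. not Box (q or s), w1
7. q or s, w1
8. s, w1
9. not (q or s), w2
10. not q, w2
11. not s, w2
12. q or s, w2
13. s, w2
Accessibility: w0Rw0, w0Rw1, w0Rw2, w1Rw1, w1Rw2, w2Rw2
Branch closes: s and not s both at w2.
Every branch closes; the branch above is one of them.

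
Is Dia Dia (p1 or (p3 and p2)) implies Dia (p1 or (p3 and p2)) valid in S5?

Valid in S5

Tableau for the negation not (Dia Dia (p1 or (p3 and p2)) implies Dia (p1 or (p3 and p2))):
1. not (Dia Dia (p1 or (p3 and p2)) implies Dia (p1 or (p3 and p2))), w0
2. Dia Dia (p1 or (p3 and p2)), w0
3. not Dia (p1 or (p3 and p2)), w0
4. not (p1 or (p3 and p2)), w0
5. not p1, w0
6. not (p3 and p2), w0
7. not p2, w0
8. Dia (p1 or (p3 and p2)), w1
9. not (p1 or (p3 and p2)), w1
10. not p1, w1
11. not (p3 and p2), w1
12. not p2, w1
13. p1 or (p3 and p2), w2
14. not (p1 or (p3 and p2)), w2
15. not p1, w2
16. not (p3 and p2), w2
17. p3 and p2, w2
18. p3, w2
19. p2, w2
20. not p2, w2
Accessibility: w0Rw0, w0Rw1, w0Rw2, w1Rw0, w1Rw1, w1Rw2, w2Rw0, w2Rw1, w2Rw2
Branch closes: p2 and not p2 both at w2.
Every branch of the negation's tableau closes; the branch above is one of them.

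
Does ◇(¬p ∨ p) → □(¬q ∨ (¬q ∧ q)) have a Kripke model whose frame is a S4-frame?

Satisfiable

1. ◇(¬p ∨ p) → □(¬q ∨ (¬q ∧ q)), 0
2. □(¬q ∨ (¬q ∧ q)), 0
3. ¬q ∨ (¬q ∧ q), 0
4. ¬q, 0
Accessibility: 0R0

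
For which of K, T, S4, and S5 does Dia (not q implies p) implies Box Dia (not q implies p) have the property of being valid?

S5-tableau for the negation not (Dia (not q implies p) implies Box Dia (not q implies p)):
1. not (Dia (not q implies p) implies Box Dia (not q implies p)), 0
2. Dia (not q implies p), 0   [neg-implies-rule on 1]
3. not Box Dia (not q implies p), 0   [neg-implies-rule on 1]
4. not q implies p, 1   [Dia-rule on 2: fresh world 1, 0R1]
5. p, 1   [implies-rule on 4 (branches; this branch)]
6. not Dia (not q implies p), 2   [neg-Box-rule on 3: fresh world 2, 0R2]
7. not (not q implies p), 0   [neg-Dia-rule on 6 via 2R0]
8. not q, 0   [neg-implies-rule on 7]
9. not p, 0   [neg-implies-rule on 7]
10. not (not q implies p), 1   [neg-Dia-rule on 6 via 2R1]
11. not q, 1   [neg-implies-rule on 10]
12. not p, 1   [neg-implies-rule on 10]
Accessibility: 0R0, 0R1, 0R2, 1R0, 1R1, 1R2, 2R0, 2R1, 2R2
Branch closes: p and not p both at 1.
Every branch closes (one shown): valid in S5.
S4-tableau for the negation not (Dia (not q implies p) implies Box Dia (not q implies p)):
1. not (Dia (not q implies p) implies Box Dia (not q implies p)), 0
2. Dia (not q implies p), 0   [neg-implies-rule on 1]
3. not Box Dia (not q implies p), 0   [neg-implies-rule on 1]
4. not q implies p, 1   [Dia-rule on 2: fresh world 1, 0R1]
5. p, 1   [implies-rule on 4 (branches; this branch)]
6. not Dia (not q implies p), 2   [neg-Box-rule on 3: fresh world 2, 0R2]
7. not (not q implies p), 2   [neg-Dia-rule on 6 via 2R2]
8. not q, 2   [neg-implies-rule on 7]
9. not p, 2   [neg-implies-rule on 7]
Accessibility: 0R0, 0R1, 0R2, 1R1, 2R2
Complete open branch: countermodel on an S4-frame, so not valid in S4, nor in K, T (the same frame is also a K-frame and a T-frame).

S5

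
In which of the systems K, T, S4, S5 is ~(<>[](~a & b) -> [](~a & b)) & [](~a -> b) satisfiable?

S4-tableau for the formula:
1. ~(<>[](~a & b) -> [](~a & b)) & [](~a -> b), 0
2. ~(<>[](~a & b) -> [](~a & b)), 0
3. [](~a -> b), 0
4. <>[](~a & b), 0
5. ~[](~a & b), 0
6. ~a -> b, 0
7. b, 0
8. [](~a & b), 1
9. ~a -> b, 1
10. ~a & b, 1
11. ~a, 1
12. b, 1
13. ~(~a & b), 2
14. ~a -> b, 2
15. ~b, 2
16. a, 2
Accessibility: 0R0, 0R1, 0R2, 1R1, 2R2
Complete open branch: satisfiable in S4, hence also in K, T (this S4-model is also a K-model and a T-model).
S5-tableau for the formula:
1. ~(<>[](~a & b) -> [](~a & b)) & [](~a -> b), 0
2. ~(<>[](~a & b) -> [](~a & b)), 0
3. [](~a -> b), 0
4. <>[](~a & b), 0
5. ~[](~a & b), 0
6. ~a -> b, 0
7. b, 0
8. [](~a & b), 1
9. ~a -> b, 1
10. ~a & b, 0
11. ~a, 0
12. ~a & b, 1
13. ~a, 1
14. b, 1
15. ~(~a & b), 2
16. ~a -> b, 2
17. ~a & b, 2
18. ~a, 2
19. b, 2
20. ~b, 2
Accessibility: 0R0, 0R1, 0R2, 1R0, 1R1, 1R2, 2R0, 2R1, 2R2
Branch closes: b and ~b both at 2.
Every branch closes (one shown): unsatisfiable in S5.

K, T, S4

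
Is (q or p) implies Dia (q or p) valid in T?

Valid

Tableau for the negation not ((q or p) implies Dia (q or p)):
1. not ((q or p) implies Dia (q or p)), w0
2. q or p, w0
3. not Dia (q or p), w0
4. not (q or p), w0
5. not q, w0
6. not p, w0
7. p, w0
Accessibility: w0Rw0
Branch closes: p and not p both at w0.
Every branch of the negation's tableau closes; the branch above is one of them.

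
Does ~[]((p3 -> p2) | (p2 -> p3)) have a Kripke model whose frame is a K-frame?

1. ~[]((p3 -> p2) | (p2 -> p3)), u
2. ~((p3 -> p2) | (p2 -> p3)), v
3. ~(p3 -> p2), v
4. ~(p2 -> p3), v
5. p3, v
6. ~p2, v
7. p2, v
8. ~p3, v
Accessibility: uRv
Branch closes: p2 and ~p2 both at v.
Every branch closes; the branch above is one of them.

Unsatisfiable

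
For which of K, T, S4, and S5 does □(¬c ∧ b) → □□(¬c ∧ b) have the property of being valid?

S4, S5

S4-tableau for the negation ¬(□(¬c ∧ b) → □□(¬c ∧ b)):
1. ¬(□(¬c ∧ b) → □□(¬c ∧ b)), u
2. □(¬c ∧ b), u   [¬→-rule on 1]
3. ¬□□(¬c ∧ b), u   [¬→-rule on 1]
4. ¬c ∧ b, u   [□-rule on 2 via uRu]
5. ¬c, u   [∧-rule on 4]
6. b, u   [∧-rule on 4]
7. ¬□(¬c ∧ b), v   [¬□-rule on 3: fresh world v, uRv]
8. ¬c ∧ b, v   [□-rule on 2 via uRv]
9. ¬c, v   [∧-rule on 8]
10. b, v   [∧-rule on 8]
11. ¬(¬c ∧ b), w   [¬□-rule on 7: fresh world w, vRw]
12. ¬c ∧ b, w   [□-rule on 2 via uRw]
13. ¬c, w   [∧-rule on 12]
14. b, w   [∧-rule on 12]
15. ¬b, w   [¬∧-rule on 11 (branches; this branch)]
Accessibility: uRu, uRv, uRw, vRv, vRw, wRw
Branch closes: b and ¬b both at w.
Every branch closes (one shown): valid in S4, hence also in S5 (every theorem of S4 is a theorem of S5).
T-tableau for the negation ¬(□(¬c ∧ b) → □□(¬c ∧ b)):
1. ¬(□(¬c ∧ b) → □□(¬c ∧ b)), u
2. □(¬c ∧ b), u   [¬→-rule on 1]
3. ¬□□(¬c ∧ b), u   [¬→-rule on 1]
4. ¬c ∧ b, u   [□-rule on 2 via uRu]
5. ¬c, u   [∧-rule on 4]
6. b, u   [∧-rule on 4]
7. ¬□(¬c ∧ b), v   [¬□-rule on 3: fresh world v, uRv]
8. ¬c ∧ b, v   [□-rule on 2 via uRv]
9. ¬c, v   [∧-rule on 8]
10. b, v   [∧-rule on 8]
11. ¬(¬c ∧ b), w   [¬□-rule on 7: fresh world w, vRw]
12. ¬b, w   [¬∧-rule on 11 (branches; this branch)]
Accessibility: uRu, uRv, vRv, vRw, wRw
Complete open branch: countermodel on a T-frame, so not valid in T, nor in K (the same frame is also a K-frame).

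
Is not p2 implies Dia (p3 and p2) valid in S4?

Tableau for the negation not (not p2 implies Dia (p3 and p2)):
1. not (not p2 implies Dia (p3 and p2)), u
2. not p2, u
3. not Dia (p3 and p2), u
4. not (p3 and p2), u
Accessibility: uRu
The negation has an open branch (countermodel exists).

Invalid (countermodel exists)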